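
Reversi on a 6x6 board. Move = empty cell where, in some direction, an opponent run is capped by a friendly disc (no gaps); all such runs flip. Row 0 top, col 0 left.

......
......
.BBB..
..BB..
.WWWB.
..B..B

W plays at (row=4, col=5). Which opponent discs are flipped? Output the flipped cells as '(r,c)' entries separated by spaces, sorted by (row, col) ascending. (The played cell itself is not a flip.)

Dir NW: first cell '.' (not opp) -> no flip
Dir N: first cell '.' (not opp) -> no flip
Dir NE: edge -> no flip
Dir W: opp run (4,4) capped by W -> flip
Dir E: edge -> no flip
Dir SW: first cell '.' (not opp) -> no flip
Dir S: opp run (5,5), next=edge -> no flip
Dir SE: edge -> no flip

Answer: (4,4)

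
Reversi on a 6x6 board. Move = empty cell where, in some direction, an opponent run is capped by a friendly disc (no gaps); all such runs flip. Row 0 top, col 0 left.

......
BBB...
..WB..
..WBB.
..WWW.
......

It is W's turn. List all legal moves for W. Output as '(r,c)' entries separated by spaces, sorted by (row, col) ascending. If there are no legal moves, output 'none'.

(0,0): flips 1 -> legal
(0,1): no bracket -> illegal
(0,2): flips 1 -> legal
(0,3): no bracket -> illegal
(1,3): flips 2 -> legal
(1,4): flips 1 -> legal
(2,0): no bracket -> illegal
(2,1): no bracket -> illegal
(2,4): flips 3 -> legal
(2,5): flips 1 -> legal
(3,5): flips 2 -> legal
(4,5): no bracket -> illegal

Answer: (0,0) (0,2) (1,3) (1,4) (2,4) (2,5) (3,5)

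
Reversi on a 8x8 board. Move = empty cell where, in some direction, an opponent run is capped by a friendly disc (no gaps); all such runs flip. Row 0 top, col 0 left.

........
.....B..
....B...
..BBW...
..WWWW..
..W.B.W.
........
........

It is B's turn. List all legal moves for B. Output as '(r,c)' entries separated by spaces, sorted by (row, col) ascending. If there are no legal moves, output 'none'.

Answer: (3,5) (3,6) (5,1) (5,3) (5,5) (6,2)

Derivation:
(2,3): no bracket -> illegal
(2,5): no bracket -> illegal
(3,1): no bracket -> illegal
(3,5): flips 1 -> legal
(3,6): flips 1 -> legal
(4,1): no bracket -> illegal
(4,6): no bracket -> illegal
(4,7): no bracket -> illegal
(5,1): flips 1 -> legal
(5,3): flips 1 -> legal
(5,5): flips 1 -> legal
(5,7): no bracket -> illegal
(6,1): no bracket -> illegal
(6,2): flips 2 -> legal
(6,3): no bracket -> illegal
(6,5): no bracket -> illegal
(6,6): no bracket -> illegal
(6,7): no bracket -> illegal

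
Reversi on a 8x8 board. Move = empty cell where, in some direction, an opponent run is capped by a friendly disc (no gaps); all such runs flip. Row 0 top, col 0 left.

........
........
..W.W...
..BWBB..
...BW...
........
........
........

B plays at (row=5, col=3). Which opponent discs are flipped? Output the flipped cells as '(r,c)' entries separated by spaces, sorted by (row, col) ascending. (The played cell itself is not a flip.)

Answer: (4,4)

Derivation:
Dir NW: first cell '.' (not opp) -> no flip
Dir N: first cell 'B' (not opp) -> no flip
Dir NE: opp run (4,4) capped by B -> flip
Dir W: first cell '.' (not opp) -> no flip
Dir E: first cell '.' (not opp) -> no flip
Dir SW: first cell '.' (not opp) -> no flip
Dir S: first cell '.' (not opp) -> no flip
Dir SE: first cell '.' (not opp) -> no flip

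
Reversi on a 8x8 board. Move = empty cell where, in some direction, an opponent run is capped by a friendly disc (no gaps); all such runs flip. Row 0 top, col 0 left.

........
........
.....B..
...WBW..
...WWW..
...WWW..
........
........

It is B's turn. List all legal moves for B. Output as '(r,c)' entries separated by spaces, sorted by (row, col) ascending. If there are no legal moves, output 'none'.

Answer: (3,2) (3,6) (5,2) (5,6) (6,4) (6,5)

Derivation:
(2,2): no bracket -> illegal
(2,3): no bracket -> illegal
(2,4): no bracket -> illegal
(2,6): no bracket -> illegal
(3,2): flips 1 -> legal
(3,6): flips 1 -> legal
(4,2): no bracket -> illegal
(4,6): no bracket -> illegal
(5,2): flips 1 -> legal
(5,6): flips 1 -> legal
(6,2): no bracket -> illegal
(6,3): no bracket -> illegal
(6,4): flips 2 -> legal
(6,5): flips 3 -> legal
(6,6): no bracket -> illegal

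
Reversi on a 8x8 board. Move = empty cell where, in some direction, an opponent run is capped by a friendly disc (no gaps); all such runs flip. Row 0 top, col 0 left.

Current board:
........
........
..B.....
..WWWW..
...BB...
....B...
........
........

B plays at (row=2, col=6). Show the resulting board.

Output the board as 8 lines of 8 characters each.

Answer: ........
........
..B...B.
..WWWB..
...BB...
....B...
........
........

Derivation:
Place B at (2,6); scan 8 dirs for brackets.
Dir NW: first cell '.' (not opp) -> no flip
Dir N: first cell '.' (not opp) -> no flip
Dir NE: first cell '.' (not opp) -> no flip
Dir W: first cell '.' (not opp) -> no flip
Dir E: first cell '.' (not opp) -> no flip
Dir SW: opp run (3,5) capped by B -> flip
Dir S: first cell '.' (not opp) -> no flip
Dir SE: first cell '.' (not opp) -> no flip
All flips: (3,5)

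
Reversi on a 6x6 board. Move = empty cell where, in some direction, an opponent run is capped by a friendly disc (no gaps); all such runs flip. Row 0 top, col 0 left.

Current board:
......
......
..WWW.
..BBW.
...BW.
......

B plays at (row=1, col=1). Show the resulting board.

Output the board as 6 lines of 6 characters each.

Answer: ......
.B....
..BWW.
..BBW.
...BW.
......

Derivation:
Place B at (1,1); scan 8 dirs for brackets.
Dir NW: first cell '.' (not opp) -> no flip
Dir N: first cell '.' (not opp) -> no flip
Dir NE: first cell '.' (not opp) -> no flip
Dir W: first cell '.' (not opp) -> no flip
Dir E: first cell '.' (not opp) -> no flip
Dir SW: first cell '.' (not opp) -> no flip
Dir S: first cell '.' (not opp) -> no flip
Dir SE: opp run (2,2) capped by B -> flip
All flips: (2,2)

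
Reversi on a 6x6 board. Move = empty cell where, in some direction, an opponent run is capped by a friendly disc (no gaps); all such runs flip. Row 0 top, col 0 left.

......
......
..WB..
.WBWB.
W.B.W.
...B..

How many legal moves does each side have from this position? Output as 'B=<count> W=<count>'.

Answer: B=8 W=5

Derivation:
-- B to move --
(1,1): no bracket -> illegal
(1,2): flips 1 -> legal
(1,3): no bracket -> illegal
(2,0): flips 1 -> legal
(2,1): flips 1 -> legal
(2,4): flips 1 -> legal
(3,0): flips 1 -> legal
(3,5): flips 1 -> legal
(4,1): no bracket -> illegal
(4,3): flips 1 -> legal
(4,5): no bracket -> illegal
(5,0): no bracket -> illegal
(5,1): no bracket -> illegal
(5,4): flips 1 -> legal
(5,5): no bracket -> illegal
B mobility = 8
-- W to move --
(1,2): no bracket -> illegal
(1,3): flips 1 -> legal
(1,4): no bracket -> illegal
(2,1): no bracket -> illegal
(2,4): flips 2 -> legal
(2,5): no bracket -> illegal
(3,5): flips 1 -> legal
(4,1): no bracket -> illegal
(4,3): no bracket -> illegal
(4,5): no bracket -> illegal
(5,1): flips 1 -> legal
(5,2): flips 2 -> legal
(5,4): no bracket -> illegal
W mobility = 5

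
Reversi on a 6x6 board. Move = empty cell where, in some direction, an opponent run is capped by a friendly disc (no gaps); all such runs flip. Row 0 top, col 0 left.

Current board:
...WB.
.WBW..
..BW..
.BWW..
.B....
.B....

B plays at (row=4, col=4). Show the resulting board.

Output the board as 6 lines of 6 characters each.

Place B at (4,4); scan 8 dirs for brackets.
Dir NW: opp run (3,3) capped by B -> flip
Dir N: first cell '.' (not opp) -> no flip
Dir NE: first cell '.' (not opp) -> no flip
Dir W: first cell '.' (not opp) -> no flip
Dir E: first cell '.' (not opp) -> no flip
Dir SW: first cell '.' (not opp) -> no flip
Dir S: first cell '.' (not opp) -> no flip
Dir SE: first cell '.' (not opp) -> no flip
All flips: (3,3)

Answer: ...WB.
.WBW..
..BW..
.BWB..
.B..B.
.B....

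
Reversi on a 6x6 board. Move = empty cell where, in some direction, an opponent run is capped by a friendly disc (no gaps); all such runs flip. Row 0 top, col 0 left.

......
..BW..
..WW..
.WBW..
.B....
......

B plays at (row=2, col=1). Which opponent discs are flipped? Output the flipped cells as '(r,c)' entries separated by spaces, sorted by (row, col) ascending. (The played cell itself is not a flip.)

Dir NW: first cell '.' (not opp) -> no flip
Dir N: first cell '.' (not opp) -> no flip
Dir NE: first cell 'B' (not opp) -> no flip
Dir W: first cell '.' (not opp) -> no flip
Dir E: opp run (2,2) (2,3), next='.' -> no flip
Dir SW: first cell '.' (not opp) -> no flip
Dir S: opp run (3,1) capped by B -> flip
Dir SE: first cell 'B' (not opp) -> no flip

Answer: (3,1)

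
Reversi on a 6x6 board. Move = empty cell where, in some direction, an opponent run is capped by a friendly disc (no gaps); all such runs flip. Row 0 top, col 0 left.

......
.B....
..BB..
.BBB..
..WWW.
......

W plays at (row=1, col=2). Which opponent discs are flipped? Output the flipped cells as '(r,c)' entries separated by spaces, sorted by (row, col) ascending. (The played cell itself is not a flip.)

Dir NW: first cell '.' (not opp) -> no flip
Dir N: first cell '.' (not opp) -> no flip
Dir NE: first cell '.' (not opp) -> no flip
Dir W: opp run (1,1), next='.' -> no flip
Dir E: first cell '.' (not opp) -> no flip
Dir SW: first cell '.' (not opp) -> no flip
Dir S: opp run (2,2) (3,2) capped by W -> flip
Dir SE: opp run (2,3), next='.' -> no flip

Answer: (2,2) (3,2)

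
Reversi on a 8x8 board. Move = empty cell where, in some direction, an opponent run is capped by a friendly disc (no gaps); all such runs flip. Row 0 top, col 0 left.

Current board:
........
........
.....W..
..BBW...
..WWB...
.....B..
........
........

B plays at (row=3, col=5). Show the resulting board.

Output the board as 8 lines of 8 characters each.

Place B at (3,5); scan 8 dirs for brackets.
Dir NW: first cell '.' (not opp) -> no flip
Dir N: opp run (2,5), next='.' -> no flip
Dir NE: first cell '.' (not opp) -> no flip
Dir W: opp run (3,4) capped by B -> flip
Dir E: first cell '.' (not opp) -> no flip
Dir SW: first cell 'B' (not opp) -> no flip
Dir S: first cell '.' (not opp) -> no flip
Dir SE: first cell '.' (not opp) -> no flip
All flips: (3,4)

Answer: ........
........
.....W..
..BBBB..
..WWB...
.....B..
........
........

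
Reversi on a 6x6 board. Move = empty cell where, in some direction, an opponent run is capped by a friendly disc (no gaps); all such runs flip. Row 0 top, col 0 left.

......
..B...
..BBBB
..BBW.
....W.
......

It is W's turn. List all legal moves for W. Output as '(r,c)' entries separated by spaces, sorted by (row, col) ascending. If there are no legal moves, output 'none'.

Answer: (0,1) (1,1) (1,4) (3,1)

Derivation:
(0,1): flips 2 -> legal
(0,2): no bracket -> illegal
(0,3): no bracket -> illegal
(1,1): flips 2 -> legal
(1,3): no bracket -> illegal
(1,4): flips 1 -> legal
(1,5): no bracket -> illegal
(2,1): no bracket -> illegal
(3,1): flips 2 -> legal
(3,5): no bracket -> illegal
(4,1): no bracket -> illegal
(4,2): no bracket -> illegal
(4,3): no bracket -> illegal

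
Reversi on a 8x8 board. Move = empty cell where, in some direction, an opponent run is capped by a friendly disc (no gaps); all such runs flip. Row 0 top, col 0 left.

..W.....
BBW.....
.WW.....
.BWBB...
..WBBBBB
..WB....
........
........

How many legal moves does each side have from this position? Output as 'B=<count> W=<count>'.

-- B to move --
(0,1): no bracket -> illegal
(0,3): no bracket -> illegal
(1,3): flips 2 -> legal
(2,0): no bracket -> illegal
(2,3): no bracket -> illegal
(3,0): no bracket -> illegal
(4,1): flips 1 -> legal
(5,1): flips 2 -> legal
(6,1): flips 1 -> legal
(6,2): no bracket -> illegal
(6,3): no bracket -> illegal
B mobility = 4
-- W to move --
(0,0): flips 1 -> legal
(0,1): flips 1 -> legal
(2,0): flips 2 -> legal
(2,3): no bracket -> illegal
(2,4): flips 1 -> legal
(2,5): flips 2 -> legal
(3,0): flips 1 -> legal
(3,5): flips 2 -> legal
(3,6): no bracket -> illegal
(3,7): no bracket -> illegal
(4,0): flips 1 -> legal
(4,1): flips 1 -> legal
(5,4): flips 2 -> legal
(5,5): flips 2 -> legal
(5,6): no bracket -> illegal
(5,7): no bracket -> illegal
(6,2): no bracket -> illegal
(6,3): no bracket -> illegal
(6,4): flips 1 -> legal
W mobility = 12

Answer: B=4 W=12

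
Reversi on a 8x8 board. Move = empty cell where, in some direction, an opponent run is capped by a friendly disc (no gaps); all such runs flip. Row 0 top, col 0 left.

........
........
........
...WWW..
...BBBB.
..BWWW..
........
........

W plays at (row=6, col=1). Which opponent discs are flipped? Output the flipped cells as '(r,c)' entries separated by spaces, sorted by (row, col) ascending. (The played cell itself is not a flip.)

Answer: (4,3) (5,2)

Derivation:
Dir NW: first cell '.' (not opp) -> no flip
Dir N: first cell '.' (not opp) -> no flip
Dir NE: opp run (5,2) (4,3) capped by W -> flip
Dir W: first cell '.' (not opp) -> no flip
Dir E: first cell '.' (not opp) -> no flip
Dir SW: first cell '.' (not opp) -> no flip
Dir S: first cell '.' (not opp) -> no flip
Dir SE: first cell '.' (not opp) -> no flip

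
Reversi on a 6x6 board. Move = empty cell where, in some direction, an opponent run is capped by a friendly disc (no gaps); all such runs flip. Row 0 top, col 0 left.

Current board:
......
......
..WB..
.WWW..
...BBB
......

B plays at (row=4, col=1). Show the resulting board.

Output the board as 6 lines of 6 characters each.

Place B at (4,1); scan 8 dirs for brackets.
Dir NW: first cell '.' (not opp) -> no flip
Dir N: opp run (3,1), next='.' -> no flip
Dir NE: opp run (3,2) capped by B -> flip
Dir W: first cell '.' (not opp) -> no flip
Dir E: first cell '.' (not opp) -> no flip
Dir SW: first cell '.' (not opp) -> no flip
Dir S: first cell '.' (not opp) -> no flip
Dir SE: first cell '.' (not opp) -> no flip
All flips: (3,2)

Answer: ......
......
..WB..
.WBW..
.B.BBB
......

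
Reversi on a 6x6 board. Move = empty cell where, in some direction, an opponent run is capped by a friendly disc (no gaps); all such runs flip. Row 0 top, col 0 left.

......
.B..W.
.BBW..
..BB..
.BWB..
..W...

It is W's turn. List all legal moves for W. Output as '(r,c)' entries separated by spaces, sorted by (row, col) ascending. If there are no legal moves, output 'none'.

(0,0): no bracket -> illegal
(0,1): no bracket -> illegal
(0,2): no bracket -> illegal
(1,0): no bracket -> illegal
(1,2): flips 2 -> legal
(1,3): no bracket -> illegal
(2,0): flips 2 -> legal
(2,4): flips 1 -> legal
(3,0): flips 1 -> legal
(3,1): no bracket -> illegal
(3,4): flips 1 -> legal
(4,0): flips 1 -> legal
(4,4): flips 1 -> legal
(5,0): flips 2 -> legal
(5,1): no bracket -> illegal
(5,3): flips 2 -> legal
(5,4): no bracket -> illegal

Answer: (1,2) (2,0) (2,4) (3,0) (3,4) (4,0) (4,4) (5,0) (5,3)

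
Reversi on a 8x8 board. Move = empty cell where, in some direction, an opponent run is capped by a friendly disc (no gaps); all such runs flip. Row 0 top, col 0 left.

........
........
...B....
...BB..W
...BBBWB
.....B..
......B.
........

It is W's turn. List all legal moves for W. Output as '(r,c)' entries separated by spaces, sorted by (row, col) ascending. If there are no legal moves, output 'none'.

(1,2): no bracket -> illegal
(1,3): no bracket -> illegal
(1,4): no bracket -> illegal
(2,2): no bracket -> illegal
(2,4): no bracket -> illegal
(2,5): no bracket -> illegal
(3,2): no bracket -> illegal
(3,5): no bracket -> illegal
(3,6): no bracket -> illegal
(4,2): flips 3 -> legal
(5,2): no bracket -> illegal
(5,3): no bracket -> illegal
(5,4): no bracket -> illegal
(5,6): no bracket -> illegal
(5,7): flips 1 -> legal
(6,4): flips 1 -> legal
(6,5): no bracket -> illegal
(6,7): no bracket -> illegal
(7,5): no bracket -> illegal
(7,6): no bracket -> illegal
(7,7): no bracket -> illegal

Answer: (4,2) (5,7) (6,4)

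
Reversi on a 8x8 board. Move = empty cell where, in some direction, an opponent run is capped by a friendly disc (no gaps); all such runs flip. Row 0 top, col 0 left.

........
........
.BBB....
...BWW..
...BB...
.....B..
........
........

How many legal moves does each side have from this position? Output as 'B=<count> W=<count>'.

Answer: B=5 W=5

Derivation:
-- B to move --
(2,4): flips 1 -> legal
(2,5): flips 1 -> legal
(2,6): flips 1 -> legal
(3,6): flips 2 -> legal
(4,5): flips 1 -> legal
(4,6): no bracket -> illegal
B mobility = 5
-- W to move --
(1,0): no bracket -> illegal
(1,1): no bracket -> illegal
(1,2): flips 1 -> legal
(1,3): no bracket -> illegal
(1,4): no bracket -> illegal
(2,0): no bracket -> illegal
(2,4): no bracket -> illegal
(3,0): no bracket -> illegal
(3,1): no bracket -> illegal
(3,2): flips 1 -> legal
(4,2): no bracket -> illegal
(4,5): no bracket -> illegal
(4,6): no bracket -> illegal
(5,2): flips 1 -> legal
(5,3): flips 1 -> legal
(5,4): flips 1 -> legal
(5,6): no bracket -> illegal
(6,4): no bracket -> illegal
(6,5): no bracket -> illegal
(6,6): no bracket -> illegal
W mobility = 5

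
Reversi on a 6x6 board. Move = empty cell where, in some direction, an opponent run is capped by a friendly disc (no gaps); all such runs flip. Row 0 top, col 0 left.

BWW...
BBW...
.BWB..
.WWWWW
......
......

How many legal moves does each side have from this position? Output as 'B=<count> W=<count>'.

-- B to move --
(0,3): flips 3 -> legal
(1,3): flips 1 -> legal
(2,0): no bracket -> illegal
(2,4): no bracket -> illegal
(2,5): no bracket -> illegal
(3,0): no bracket -> illegal
(4,0): no bracket -> illegal
(4,1): flips 2 -> legal
(4,2): no bracket -> illegal
(4,3): flips 2 -> legal
(4,4): flips 2 -> legal
(4,5): flips 1 -> legal
B mobility = 6
-- W to move --
(1,3): flips 1 -> legal
(1,4): flips 1 -> legal
(2,0): flips 2 -> legal
(2,4): flips 1 -> legal
(3,0): flips 1 -> legal
W mobility = 5

Answer: B=6 W=5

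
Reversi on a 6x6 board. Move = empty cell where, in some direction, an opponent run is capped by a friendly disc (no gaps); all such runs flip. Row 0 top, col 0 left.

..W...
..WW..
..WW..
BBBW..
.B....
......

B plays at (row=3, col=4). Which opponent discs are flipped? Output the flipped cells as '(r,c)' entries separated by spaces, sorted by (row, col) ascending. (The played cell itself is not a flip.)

Dir NW: opp run (2,3) (1,2), next='.' -> no flip
Dir N: first cell '.' (not opp) -> no flip
Dir NE: first cell '.' (not opp) -> no flip
Dir W: opp run (3,3) capped by B -> flip
Dir E: first cell '.' (not opp) -> no flip
Dir SW: first cell '.' (not opp) -> no flip
Dir S: first cell '.' (not opp) -> no flip
Dir SE: first cell '.' (not opp) -> no flip

Answer: (3,3)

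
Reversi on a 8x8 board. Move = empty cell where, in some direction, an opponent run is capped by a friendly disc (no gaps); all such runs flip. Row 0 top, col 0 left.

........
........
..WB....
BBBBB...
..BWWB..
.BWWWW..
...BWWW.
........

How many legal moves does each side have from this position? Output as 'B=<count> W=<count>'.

-- B to move --
(1,1): flips 1 -> legal
(1,2): flips 1 -> legal
(1,3): flips 1 -> legal
(2,1): flips 1 -> legal
(3,5): no bracket -> illegal
(4,1): flips 1 -> legal
(4,6): no bracket -> illegal
(5,6): flips 4 -> legal
(5,7): no bracket -> illegal
(6,1): flips 2 -> legal
(6,2): flips 1 -> legal
(6,7): flips 3 -> legal
(7,3): no bracket -> illegal
(7,4): flips 3 -> legal
(7,5): flips 4 -> legal
(7,6): flips 3 -> legal
(7,7): flips 3 -> legal
B mobility = 13
-- W to move --
(1,2): no bracket -> illegal
(1,3): flips 2 -> legal
(1,4): no bracket -> illegal
(2,0): flips 2 -> legal
(2,1): flips 1 -> legal
(2,4): flips 2 -> legal
(2,5): flips 1 -> legal
(3,5): flips 1 -> legal
(3,6): flips 1 -> legal
(4,0): flips 1 -> legal
(4,1): flips 1 -> legal
(4,6): flips 1 -> legal
(5,0): flips 1 -> legal
(5,6): no bracket -> illegal
(6,0): no bracket -> illegal
(6,1): no bracket -> illegal
(6,2): flips 1 -> legal
(7,2): flips 1 -> legal
(7,3): flips 1 -> legal
(7,4): flips 1 -> legal
W mobility = 15

Answer: B=13 W=15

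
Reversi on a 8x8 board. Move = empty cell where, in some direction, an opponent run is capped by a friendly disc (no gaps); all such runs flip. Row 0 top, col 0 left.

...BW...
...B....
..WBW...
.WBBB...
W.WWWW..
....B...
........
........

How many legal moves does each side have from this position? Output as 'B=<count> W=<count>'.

-- B to move --
(0,5): flips 1 -> legal
(1,1): flips 1 -> legal
(1,2): flips 1 -> legal
(1,4): flips 1 -> legal
(1,5): flips 1 -> legal
(2,0): no bracket -> illegal
(2,1): flips 1 -> legal
(2,5): flips 1 -> legal
(3,0): flips 1 -> legal
(3,5): flips 1 -> legal
(3,6): flips 1 -> legal
(4,1): no bracket -> illegal
(4,6): no bracket -> illegal
(5,0): no bracket -> illegal
(5,1): flips 1 -> legal
(5,2): flips 2 -> legal
(5,3): flips 1 -> legal
(5,5): flips 1 -> legal
(5,6): flips 1 -> legal
B mobility = 15
-- W to move --
(0,2): flips 2 -> legal
(1,2): flips 2 -> legal
(1,4): no bracket -> illegal
(2,1): flips 1 -> legal
(2,5): flips 1 -> legal
(3,5): flips 3 -> legal
(4,1): no bracket -> illegal
(5,3): no bracket -> illegal
(5,5): no bracket -> illegal
(6,3): flips 1 -> legal
(6,4): flips 1 -> legal
(6,5): flips 1 -> legal
W mobility = 8

Answer: B=15 W=8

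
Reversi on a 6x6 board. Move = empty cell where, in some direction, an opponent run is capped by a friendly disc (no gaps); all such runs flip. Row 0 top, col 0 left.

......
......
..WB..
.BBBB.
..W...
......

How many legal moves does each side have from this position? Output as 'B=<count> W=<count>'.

Answer: B=7 W=4

Derivation:
-- B to move --
(1,1): flips 1 -> legal
(1,2): flips 1 -> legal
(1,3): flips 1 -> legal
(2,1): flips 1 -> legal
(4,1): no bracket -> illegal
(4,3): no bracket -> illegal
(5,1): flips 1 -> legal
(5,2): flips 1 -> legal
(5,3): flips 1 -> legal
B mobility = 7
-- W to move --
(1,2): no bracket -> illegal
(1,3): no bracket -> illegal
(1,4): no bracket -> illegal
(2,0): flips 1 -> legal
(2,1): no bracket -> illegal
(2,4): flips 2 -> legal
(2,5): no bracket -> illegal
(3,0): no bracket -> illegal
(3,5): no bracket -> illegal
(4,0): flips 1 -> legal
(4,1): no bracket -> illegal
(4,3): no bracket -> illegal
(4,4): flips 1 -> legal
(4,5): no bracket -> illegal
W mobility = 4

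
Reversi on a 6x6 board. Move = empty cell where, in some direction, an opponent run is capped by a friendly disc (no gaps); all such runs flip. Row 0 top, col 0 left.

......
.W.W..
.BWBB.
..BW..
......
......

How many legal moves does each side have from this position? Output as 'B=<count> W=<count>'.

Answer: B=7 W=6

Derivation:
-- B to move --
(0,0): no bracket -> illegal
(0,1): flips 1 -> legal
(0,2): flips 1 -> legal
(0,3): flips 1 -> legal
(0,4): no bracket -> illegal
(1,0): no bracket -> illegal
(1,2): flips 1 -> legal
(1,4): no bracket -> illegal
(2,0): no bracket -> illegal
(3,1): no bracket -> illegal
(3,4): flips 1 -> legal
(4,2): flips 1 -> legal
(4,3): flips 1 -> legal
(4,4): no bracket -> illegal
B mobility = 7
-- W to move --
(1,0): no bracket -> illegal
(1,2): no bracket -> illegal
(1,4): no bracket -> illegal
(1,5): flips 1 -> legal
(2,0): flips 1 -> legal
(2,5): flips 2 -> legal
(3,0): no bracket -> illegal
(3,1): flips 2 -> legal
(3,4): no bracket -> illegal
(3,5): flips 1 -> legal
(4,1): no bracket -> illegal
(4,2): flips 1 -> legal
(4,3): no bracket -> illegal
W mobility = 6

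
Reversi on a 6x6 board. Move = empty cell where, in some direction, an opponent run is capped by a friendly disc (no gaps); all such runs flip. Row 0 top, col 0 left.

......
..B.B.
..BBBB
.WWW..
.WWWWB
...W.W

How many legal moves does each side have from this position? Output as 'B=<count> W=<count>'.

-- B to move --
(2,0): no bracket -> illegal
(2,1): no bracket -> illegal
(3,0): no bracket -> illegal
(3,4): no bracket -> illegal
(3,5): no bracket -> illegal
(4,0): flips 5 -> legal
(5,0): flips 2 -> legal
(5,1): flips 2 -> legal
(5,2): flips 2 -> legal
(5,4): no bracket -> illegal
B mobility = 4
-- W to move --
(0,1): no bracket -> illegal
(0,2): flips 2 -> legal
(0,3): no bracket -> illegal
(0,4): no bracket -> illegal
(0,5): flips 2 -> legal
(1,1): flips 1 -> legal
(1,3): flips 2 -> legal
(1,5): flips 1 -> legal
(2,1): no bracket -> illegal
(3,4): no bracket -> illegal
(3,5): flips 1 -> legal
(5,4): no bracket -> illegal
W mobility = 6

Answer: B=4 W=6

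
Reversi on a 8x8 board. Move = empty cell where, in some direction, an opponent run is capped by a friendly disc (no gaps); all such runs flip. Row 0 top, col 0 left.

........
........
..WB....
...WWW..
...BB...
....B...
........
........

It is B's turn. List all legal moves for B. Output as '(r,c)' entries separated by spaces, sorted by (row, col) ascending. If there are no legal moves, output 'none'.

(1,1): flips 2 -> legal
(1,2): no bracket -> illegal
(1,3): no bracket -> illegal
(2,1): flips 1 -> legal
(2,4): flips 1 -> legal
(2,5): flips 1 -> legal
(2,6): flips 1 -> legal
(3,1): no bracket -> illegal
(3,2): no bracket -> illegal
(3,6): no bracket -> illegal
(4,2): no bracket -> illegal
(4,5): flips 1 -> legal
(4,6): no bracket -> illegal

Answer: (1,1) (2,1) (2,4) (2,5) (2,6) (4,5)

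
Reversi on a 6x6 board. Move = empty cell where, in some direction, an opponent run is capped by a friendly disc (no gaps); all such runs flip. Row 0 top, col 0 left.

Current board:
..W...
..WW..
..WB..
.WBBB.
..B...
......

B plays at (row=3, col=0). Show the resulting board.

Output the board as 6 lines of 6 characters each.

Answer: ..W...
..WW..
..WB..
BBBBB.
..B...
......

Derivation:
Place B at (3,0); scan 8 dirs for brackets.
Dir NW: edge -> no flip
Dir N: first cell '.' (not opp) -> no flip
Dir NE: first cell '.' (not opp) -> no flip
Dir W: edge -> no flip
Dir E: opp run (3,1) capped by B -> flip
Dir SW: edge -> no flip
Dir S: first cell '.' (not opp) -> no flip
Dir SE: first cell '.' (not opp) -> no flip
All flips: (3,1)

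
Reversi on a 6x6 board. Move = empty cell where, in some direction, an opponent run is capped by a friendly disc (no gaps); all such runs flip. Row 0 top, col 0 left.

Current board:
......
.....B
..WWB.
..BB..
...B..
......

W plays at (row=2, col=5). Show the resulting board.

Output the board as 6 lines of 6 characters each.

Answer: ......
.....B
..WWWW
..BB..
...B..
......

Derivation:
Place W at (2,5); scan 8 dirs for brackets.
Dir NW: first cell '.' (not opp) -> no flip
Dir N: opp run (1,5), next='.' -> no flip
Dir NE: edge -> no flip
Dir W: opp run (2,4) capped by W -> flip
Dir E: edge -> no flip
Dir SW: first cell '.' (not opp) -> no flip
Dir S: first cell '.' (not opp) -> no flip
Dir SE: edge -> no flip
All flips: (2,4)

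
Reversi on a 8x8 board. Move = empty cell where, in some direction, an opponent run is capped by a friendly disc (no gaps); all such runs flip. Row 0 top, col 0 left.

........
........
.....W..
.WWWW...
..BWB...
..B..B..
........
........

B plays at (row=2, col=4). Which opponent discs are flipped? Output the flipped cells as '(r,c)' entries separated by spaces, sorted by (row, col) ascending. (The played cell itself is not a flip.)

Dir NW: first cell '.' (not opp) -> no flip
Dir N: first cell '.' (not opp) -> no flip
Dir NE: first cell '.' (not opp) -> no flip
Dir W: first cell '.' (not opp) -> no flip
Dir E: opp run (2,5), next='.' -> no flip
Dir SW: opp run (3,3) capped by B -> flip
Dir S: opp run (3,4) capped by B -> flip
Dir SE: first cell '.' (not opp) -> no flip

Answer: (3,3) (3,4)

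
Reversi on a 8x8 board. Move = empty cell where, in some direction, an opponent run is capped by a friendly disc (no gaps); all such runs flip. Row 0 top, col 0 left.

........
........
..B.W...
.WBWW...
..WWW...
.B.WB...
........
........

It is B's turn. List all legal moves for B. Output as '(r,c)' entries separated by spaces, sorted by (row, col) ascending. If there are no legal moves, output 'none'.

(1,3): no bracket -> illegal
(1,4): flips 3 -> legal
(1,5): flips 3 -> legal
(2,0): no bracket -> illegal
(2,1): no bracket -> illegal
(2,3): no bracket -> illegal
(2,5): no bracket -> illegal
(3,0): flips 1 -> legal
(3,5): flips 2 -> legal
(4,0): flips 1 -> legal
(4,1): no bracket -> illegal
(4,5): no bracket -> illegal
(5,2): flips 2 -> legal
(5,5): flips 2 -> legal
(6,2): no bracket -> illegal
(6,3): no bracket -> illegal
(6,4): no bracket -> illegal

Answer: (1,4) (1,5) (3,0) (3,5) (4,0) (5,2) (5,5)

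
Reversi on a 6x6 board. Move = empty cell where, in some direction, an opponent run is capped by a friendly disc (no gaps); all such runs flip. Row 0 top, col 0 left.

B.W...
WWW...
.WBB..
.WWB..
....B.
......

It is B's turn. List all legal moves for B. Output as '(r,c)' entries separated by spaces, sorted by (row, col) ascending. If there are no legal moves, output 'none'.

Answer: (0,1) (2,0) (3,0) (4,0) (4,1) (4,2)

Derivation:
(0,1): flips 1 -> legal
(0,3): no bracket -> illegal
(1,3): no bracket -> illegal
(2,0): flips 2 -> legal
(3,0): flips 2 -> legal
(4,0): flips 1 -> legal
(4,1): flips 1 -> legal
(4,2): flips 1 -> legal
(4,3): no bracket -> illegal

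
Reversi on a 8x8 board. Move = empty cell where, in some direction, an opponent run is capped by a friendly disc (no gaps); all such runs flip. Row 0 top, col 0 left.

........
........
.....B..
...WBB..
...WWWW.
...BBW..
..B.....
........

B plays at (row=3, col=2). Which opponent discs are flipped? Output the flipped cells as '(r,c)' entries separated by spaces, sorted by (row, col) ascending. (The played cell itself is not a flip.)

Dir NW: first cell '.' (not opp) -> no flip
Dir N: first cell '.' (not opp) -> no flip
Dir NE: first cell '.' (not opp) -> no flip
Dir W: first cell '.' (not opp) -> no flip
Dir E: opp run (3,3) capped by B -> flip
Dir SW: first cell '.' (not opp) -> no flip
Dir S: first cell '.' (not opp) -> no flip
Dir SE: opp run (4,3) capped by B -> flip

Answer: (3,3) (4,3)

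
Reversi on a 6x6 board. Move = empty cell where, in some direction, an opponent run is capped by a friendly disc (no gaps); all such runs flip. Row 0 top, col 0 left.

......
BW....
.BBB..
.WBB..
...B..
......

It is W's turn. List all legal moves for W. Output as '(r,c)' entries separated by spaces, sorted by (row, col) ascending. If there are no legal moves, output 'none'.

(0,0): no bracket -> illegal
(0,1): no bracket -> illegal
(1,2): no bracket -> illegal
(1,3): flips 1 -> legal
(1,4): no bracket -> illegal
(2,0): no bracket -> illegal
(2,4): no bracket -> illegal
(3,0): no bracket -> illegal
(3,4): flips 2 -> legal
(4,1): no bracket -> illegal
(4,2): no bracket -> illegal
(4,4): flips 2 -> legal
(5,2): no bracket -> illegal
(5,3): no bracket -> illegal
(5,4): no bracket -> illegal

Answer: (1,3) (3,4) (4,4)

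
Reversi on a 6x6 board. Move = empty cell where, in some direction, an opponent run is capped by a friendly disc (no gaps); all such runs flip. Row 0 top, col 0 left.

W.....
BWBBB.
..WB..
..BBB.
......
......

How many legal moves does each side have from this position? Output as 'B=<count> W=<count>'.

Answer: B=2 W=7

Derivation:
-- B to move --
(0,1): no bracket -> illegal
(0,2): no bracket -> illegal
(2,0): no bracket -> illegal
(2,1): flips 1 -> legal
(3,1): flips 1 -> legal
B mobility = 2
-- W to move --
(0,1): no bracket -> illegal
(0,2): flips 1 -> legal
(0,3): no bracket -> illegal
(0,4): flips 1 -> legal
(0,5): no bracket -> illegal
(1,5): flips 3 -> legal
(2,0): flips 1 -> legal
(2,1): no bracket -> illegal
(2,4): flips 1 -> legal
(2,5): no bracket -> illegal
(3,1): no bracket -> illegal
(3,5): no bracket -> illegal
(4,1): no bracket -> illegal
(4,2): flips 1 -> legal
(4,3): no bracket -> illegal
(4,4): flips 1 -> legal
(4,5): no bracket -> illegal
W mobility = 7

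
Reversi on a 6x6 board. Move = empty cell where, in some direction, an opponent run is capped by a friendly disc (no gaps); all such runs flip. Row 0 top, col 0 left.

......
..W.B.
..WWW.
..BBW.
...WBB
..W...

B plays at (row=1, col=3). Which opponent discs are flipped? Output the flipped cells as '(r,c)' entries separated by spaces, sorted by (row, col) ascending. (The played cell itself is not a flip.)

Dir NW: first cell '.' (not opp) -> no flip
Dir N: first cell '.' (not opp) -> no flip
Dir NE: first cell '.' (not opp) -> no flip
Dir W: opp run (1,2), next='.' -> no flip
Dir E: first cell 'B' (not opp) -> no flip
Dir SW: opp run (2,2), next='.' -> no flip
Dir S: opp run (2,3) capped by B -> flip
Dir SE: opp run (2,4), next='.' -> no flip

Answer: (2,3)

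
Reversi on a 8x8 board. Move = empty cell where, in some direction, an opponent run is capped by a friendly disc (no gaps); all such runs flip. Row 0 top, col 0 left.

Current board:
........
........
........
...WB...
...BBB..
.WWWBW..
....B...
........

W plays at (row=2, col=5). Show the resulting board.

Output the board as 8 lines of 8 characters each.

Answer: ........
........
.....W..
...WW...
...WBB..
.WWWBW..
....B...
........

Derivation:
Place W at (2,5); scan 8 dirs for brackets.
Dir NW: first cell '.' (not opp) -> no flip
Dir N: first cell '.' (not opp) -> no flip
Dir NE: first cell '.' (not opp) -> no flip
Dir W: first cell '.' (not opp) -> no flip
Dir E: first cell '.' (not opp) -> no flip
Dir SW: opp run (3,4) (4,3) capped by W -> flip
Dir S: first cell '.' (not opp) -> no flip
Dir SE: first cell '.' (not opp) -> no flip
All flips: (3,4) (4,3)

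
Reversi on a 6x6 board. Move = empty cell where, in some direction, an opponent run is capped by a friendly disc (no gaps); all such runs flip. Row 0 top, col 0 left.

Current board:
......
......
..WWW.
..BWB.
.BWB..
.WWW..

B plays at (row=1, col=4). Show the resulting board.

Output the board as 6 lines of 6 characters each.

Answer: ......
....B.
..WBB.
..BWB.
.BWB..
.WWW..

Derivation:
Place B at (1,4); scan 8 dirs for brackets.
Dir NW: first cell '.' (not opp) -> no flip
Dir N: first cell '.' (not opp) -> no flip
Dir NE: first cell '.' (not opp) -> no flip
Dir W: first cell '.' (not opp) -> no flip
Dir E: first cell '.' (not opp) -> no flip
Dir SW: opp run (2,3) capped by B -> flip
Dir S: opp run (2,4) capped by B -> flip
Dir SE: first cell '.' (not opp) -> no flip
All flips: (2,3) (2,4)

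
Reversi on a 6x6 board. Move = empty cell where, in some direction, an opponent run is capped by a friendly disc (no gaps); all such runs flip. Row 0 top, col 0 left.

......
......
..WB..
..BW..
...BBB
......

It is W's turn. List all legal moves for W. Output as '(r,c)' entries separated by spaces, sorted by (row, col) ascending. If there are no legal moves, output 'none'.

(1,2): no bracket -> illegal
(1,3): flips 1 -> legal
(1,4): no bracket -> illegal
(2,1): no bracket -> illegal
(2,4): flips 1 -> legal
(3,1): flips 1 -> legal
(3,4): no bracket -> illegal
(3,5): no bracket -> illegal
(4,1): no bracket -> illegal
(4,2): flips 1 -> legal
(5,2): no bracket -> illegal
(5,3): flips 1 -> legal
(5,4): no bracket -> illegal
(5,5): flips 1 -> legal

Answer: (1,3) (2,4) (3,1) (4,2) (5,3) (5,5)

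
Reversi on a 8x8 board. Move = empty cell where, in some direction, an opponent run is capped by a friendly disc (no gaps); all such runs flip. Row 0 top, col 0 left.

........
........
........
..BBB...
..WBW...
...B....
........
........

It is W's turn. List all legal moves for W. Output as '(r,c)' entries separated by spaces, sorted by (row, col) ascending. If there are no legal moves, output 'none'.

Answer: (2,2) (2,4) (6,2) (6,4)

Derivation:
(2,1): no bracket -> illegal
(2,2): flips 2 -> legal
(2,3): no bracket -> illegal
(2,4): flips 2 -> legal
(2,5): no bracket -> illegal
(3,1): no bracket -> illegal
(3,5): no bracket -> illegal
(4,1): no bracket -> illegal
(4,5): no bracket -> illegal
(5,2): no bracket -> illegal
(5,4): no bracket -> illegal
(6,2): flips 1 -> legal
(6,3): no bracket -> illegal
(6,4): flips 1 -> legal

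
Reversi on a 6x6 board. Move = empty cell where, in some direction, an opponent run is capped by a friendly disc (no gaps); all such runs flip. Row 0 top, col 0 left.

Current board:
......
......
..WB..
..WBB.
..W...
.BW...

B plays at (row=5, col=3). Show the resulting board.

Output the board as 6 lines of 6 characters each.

Place B at (5,3); scan 8 dirs for brackets.
Dir NW: opp run (4,2), next='.' -> no flip
Dir N: first cell '.' (not opp) -> no flip
Dir NE: first cell '.' (not opp) -> no flip
Dir W: opp run (5,2) capped by B -> flip
Dir E: first cell '.' (not opp) -> no flip
Dir SW: edge -> no flip
Dir S: edge -> no flip
Dir SE: edge -> no flip
All flips: (5,2)

Answer: ......
......
..WB..
..WBB.
..W...
.BBB..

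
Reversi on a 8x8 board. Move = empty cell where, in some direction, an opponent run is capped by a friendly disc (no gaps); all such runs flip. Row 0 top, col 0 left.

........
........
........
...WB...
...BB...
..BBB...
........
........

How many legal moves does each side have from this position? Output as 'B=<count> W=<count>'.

-- B to move --
(2,2): flips 1 -> legal
(2,3): flips 1 -> legal
(2,4): no bracket -> illegal
(3,2): flips 1 -> legal
(4,2): no bracket -> illegal
B mobility = 3
-- W to move --
(2,3): no bracket -> illegal
(2,4): no bracket -> illegal
(2,5): no bracket -> illegal
(3,2): no bracket -> illegal
(3,5): flips 1 -> legal
(4,1): no bracket -> illegal
(4,2): no bracket -> illegal
(4,5): no bracket -> illegal
(5,1): no bracket -> illegal
(5,5): flips 1 -> legal
(6,1): no bracket -> illegal
(6,2): no bracket -> illegal
(6,3): flips 2 -> legal
(6,4): no bracket -> illegal
(6,5): no bracket -> illegal
W mobility = 3

Answer: B=3 W=3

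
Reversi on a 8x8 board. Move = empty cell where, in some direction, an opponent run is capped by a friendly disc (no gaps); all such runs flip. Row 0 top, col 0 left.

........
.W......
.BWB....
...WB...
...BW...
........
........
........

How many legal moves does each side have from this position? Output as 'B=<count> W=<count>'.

-- B to move --
(0,0): no bracket -> illegal
(0,1): flips 1 -> legal
(0,2): no bracket -> illegal
(1,0): no bracket -> illegal
(1,2): no bracket -> illegal
(1,3): no bracket -> illegal
(2,0): no bracket -> illegal
(2,4): no bracket -> illegal
(3,1): no bracket -> illegal
(3,2): flips 1 -> legal
(3,5): no bracket -> illegal
(4,2): no bracket -> illegal
(4,5): flips 1 -> legal
(5,3): no bracket -> illegal
(5,4): flips 1 -> legal
(5,5): no bracket -> illegal
B mobility = 4
-- W to move --
(1,0): no bracket -> illegal
(1,2): no bracket -> illegal
(1,3): flips 1 -> legal
(1,4): no bracket -> illegal
(2,0): flips 1 -> legal
(2,4): flips 2 -> legal
(2,5): no bracket -> illegal
(3,0): no bracket -> illegal
(3,1): flips 1 -> legal
(3,2): no bracket -> illegal
(3,5): flips 1 -> legal
(4,2): flips 1 -> legal
(4,5): no bracket -> illegal
(5,2): no bracket -> illegal
(5,3): flips 1 -> legal
(5,4): no bracket -> illegal
W mobility = 7

Answer: B=4 W=7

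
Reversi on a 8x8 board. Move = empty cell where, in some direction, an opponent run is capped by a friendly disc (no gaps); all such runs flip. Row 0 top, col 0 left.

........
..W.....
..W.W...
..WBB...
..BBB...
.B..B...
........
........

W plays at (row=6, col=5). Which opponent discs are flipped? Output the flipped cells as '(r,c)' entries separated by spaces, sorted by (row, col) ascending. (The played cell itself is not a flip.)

Answer: (4,3) (5,4)

Derivation:
Dir NW: opp run (5,4) (4,3) capped by W -> flip
Dir N: first cell '.' (not opp) -> no flip
Dir NE: first cell '.' (not opp) -> no flip
Dir W: first cell '.' (not opp) -> no flip
Dir E: first cell '.' (not opp) -> no flip
Dir SW: first cell '.' (not opp) -> no flip
Dir S: first cell '.' (not opp) -> no flip
Dir SE: first cell '.' (not opp) -> no flip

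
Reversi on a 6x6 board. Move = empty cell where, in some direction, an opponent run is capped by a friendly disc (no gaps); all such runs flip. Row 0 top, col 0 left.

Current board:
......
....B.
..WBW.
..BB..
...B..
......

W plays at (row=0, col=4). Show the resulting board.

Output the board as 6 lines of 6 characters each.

Answer: ....W.
....W.
..WBW.
..BB..
...B..
......

Derivation:
Place W at (0,4); scan 8 dirs for brackets.
Dir NW: edge -> no flip
Dir N: edge -> no flip
Dir NE: edge -> no flip
Dir W: first cell '.' (not opp) -> no flip
Dir E: first cell '.' (not opp) -> no flip
Dir SW: first cell '.' (not opp) -> no flip
Dir S: opp run (1,4) capped by W -> flip
Dir SE: first cell '.' (not opp) -> no flip
All flips: (1,4)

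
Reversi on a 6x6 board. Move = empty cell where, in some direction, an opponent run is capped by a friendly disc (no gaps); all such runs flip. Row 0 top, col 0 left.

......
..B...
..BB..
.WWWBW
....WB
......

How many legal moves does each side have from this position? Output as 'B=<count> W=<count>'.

-- B to move --
(2,0): no bracket -> illegal
(2,1): no bracket -> illegal
(2,4): no bracket -> illegal
(2,5): flips 1 -> legal
(3,0): flips 3 -> legal
(4,0): flips 1 -> legal
(4,1): flips 1 -> legal
(4,2): flips 1 -> legal
(4,3): flips 2 -> legal
(5,3): no bracket -> illegal
(5,4): flips 1 -> legal
(5,5): flips 2 -> legal
B mobility = 8
-- W to move --
(0,1): no bracket -> illegal
(0,2): flips 2 -> legal
(0,3): no bracket -> illegal
(1,1): flips 1 -> legal
(1,3): flips 2 -> legal
(1,4): flips 1 -> legal
(2,1): no bracket -> illegal
(2,4): flips 1 -> legal
(2,5): no bracket -> illegal
(4,3): no bracket -> illegal
(5,4): no bracket -> illegal
(5,5): flips 1 -> legal
W mobility = 6

Answer: B=8 W=6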